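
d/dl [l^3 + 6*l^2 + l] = 3*l^2 + 12*l + 1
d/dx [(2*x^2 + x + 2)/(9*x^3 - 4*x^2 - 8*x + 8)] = 6*(-3*x^4 - 3*x^3 - 11*x^2 + 8*x + 4)/(81*x^6 - 72*x^5 - 128*x^4 + 208*x^3 - 128*x + 64)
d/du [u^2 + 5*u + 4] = 2*u + 5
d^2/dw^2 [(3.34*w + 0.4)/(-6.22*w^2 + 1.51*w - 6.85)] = (-(3.34*w + 0.4)*(12.44*w - 1.51)*(24.88*w - 3.02) + (124.6488*w - 5.1108)*(6.22*w^2 - 1.51*w + 6.85))/(6.22*w^2 - 1.51*w + 6.85)^3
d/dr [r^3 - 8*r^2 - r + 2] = 3*r^2 - 16*r - 1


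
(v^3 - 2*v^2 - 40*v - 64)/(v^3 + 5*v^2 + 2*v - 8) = (v - 8)/(v - 1)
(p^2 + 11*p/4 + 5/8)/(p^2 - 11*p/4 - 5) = (8*p^2 + 22*p + 5)/(2*(4*p^2 - 11*p - 20))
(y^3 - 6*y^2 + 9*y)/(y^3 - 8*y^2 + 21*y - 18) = y/(y - 2)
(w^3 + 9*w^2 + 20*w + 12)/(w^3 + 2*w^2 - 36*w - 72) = (w + 1)/(w - 6)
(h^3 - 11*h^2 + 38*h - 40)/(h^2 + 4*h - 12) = (h^2 - 9*h + 20)/(h + 6)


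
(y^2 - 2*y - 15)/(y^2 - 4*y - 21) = (y - 5)/(y - 7)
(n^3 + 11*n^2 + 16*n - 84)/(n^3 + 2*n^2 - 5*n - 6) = (n^2 + 13*n + 42)/(n^2 + 4*n + 3)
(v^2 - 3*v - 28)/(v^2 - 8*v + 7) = (v + 4)/(v - 1)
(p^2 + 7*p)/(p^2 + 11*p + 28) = p/(p + 4)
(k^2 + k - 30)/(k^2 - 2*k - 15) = (k + 6)/(k + 3)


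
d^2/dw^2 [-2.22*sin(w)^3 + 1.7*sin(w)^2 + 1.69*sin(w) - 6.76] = -0.0250000000000004*sin(w) - 4.995*sin(3*w) + 3.4*cos(2*w)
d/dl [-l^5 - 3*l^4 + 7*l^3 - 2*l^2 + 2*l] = -5*l^4 - 12*l^3 + 21*l^2 - 4*l + 2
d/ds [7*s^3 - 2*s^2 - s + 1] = 21*s^2 - 4*s - 1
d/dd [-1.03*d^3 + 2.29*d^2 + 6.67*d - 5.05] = -3.09*d^2 + 4.58*d + 6.67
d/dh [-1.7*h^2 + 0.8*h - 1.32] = 0.8 - 3.4*h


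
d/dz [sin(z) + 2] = cos(z)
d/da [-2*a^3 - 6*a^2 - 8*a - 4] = -6*a^2 - 12*a - 8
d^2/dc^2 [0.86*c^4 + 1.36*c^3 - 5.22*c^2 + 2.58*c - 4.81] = 10.32*c^2 + 8.16*c - 10.44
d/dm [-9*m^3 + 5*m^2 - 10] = m*(10 - 27*m)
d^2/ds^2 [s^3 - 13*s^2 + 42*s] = 6*s - 26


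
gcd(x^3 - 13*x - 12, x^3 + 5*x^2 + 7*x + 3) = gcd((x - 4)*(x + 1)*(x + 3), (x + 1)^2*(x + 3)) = x^2 + 4*x + 3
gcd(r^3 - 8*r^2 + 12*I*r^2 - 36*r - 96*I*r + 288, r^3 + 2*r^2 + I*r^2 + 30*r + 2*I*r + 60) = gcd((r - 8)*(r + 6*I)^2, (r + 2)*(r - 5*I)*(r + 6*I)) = r + 6*I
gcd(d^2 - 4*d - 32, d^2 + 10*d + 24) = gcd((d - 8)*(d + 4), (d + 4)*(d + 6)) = d + 4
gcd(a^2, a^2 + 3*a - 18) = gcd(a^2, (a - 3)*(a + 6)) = 1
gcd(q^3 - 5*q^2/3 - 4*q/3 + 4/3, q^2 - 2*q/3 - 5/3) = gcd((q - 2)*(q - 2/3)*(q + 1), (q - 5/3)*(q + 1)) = q + 1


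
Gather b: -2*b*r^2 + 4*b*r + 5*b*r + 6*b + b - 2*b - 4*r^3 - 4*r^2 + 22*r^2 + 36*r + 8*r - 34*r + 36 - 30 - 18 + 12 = b*(-2*r^2 + 9*r + 5) - 4*r^3 + 18*r^2 + 10*r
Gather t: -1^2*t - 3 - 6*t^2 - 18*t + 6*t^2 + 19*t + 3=0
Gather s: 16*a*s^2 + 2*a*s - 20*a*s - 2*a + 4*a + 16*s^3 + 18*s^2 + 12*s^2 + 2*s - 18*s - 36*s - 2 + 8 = 2*a + 16*s^3 + s^2*(16*a + 30) + s*(-18*a - 52) + 6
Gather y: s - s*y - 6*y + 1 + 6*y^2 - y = s + 6*y^2 + y*(-s - 7) + 1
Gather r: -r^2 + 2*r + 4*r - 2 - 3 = -r^2 + 6*r - 5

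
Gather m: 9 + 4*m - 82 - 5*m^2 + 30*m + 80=-5*m^2 + 34*m + 7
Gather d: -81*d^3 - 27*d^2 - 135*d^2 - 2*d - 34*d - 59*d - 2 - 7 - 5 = -81*d^3 - 162*d^2 - 95*d - 14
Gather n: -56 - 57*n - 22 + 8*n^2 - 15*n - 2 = 8*n^2 - 72*n - 80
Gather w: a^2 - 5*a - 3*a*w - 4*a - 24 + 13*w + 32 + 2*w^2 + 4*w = a^2 - 9*a + 2*w^2 + w*(17 - 3*a) + 8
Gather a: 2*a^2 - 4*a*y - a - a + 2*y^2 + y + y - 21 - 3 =2*a^2 + a*(-4*y - 2) + 2*y^2 + 2*y - 24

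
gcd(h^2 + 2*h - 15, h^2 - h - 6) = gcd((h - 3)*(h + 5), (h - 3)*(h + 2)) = h - 3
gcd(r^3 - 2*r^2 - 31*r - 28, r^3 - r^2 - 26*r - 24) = r^2 + 5*r + 4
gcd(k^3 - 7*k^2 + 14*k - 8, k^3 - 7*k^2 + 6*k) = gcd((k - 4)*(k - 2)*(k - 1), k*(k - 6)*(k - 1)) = k - 1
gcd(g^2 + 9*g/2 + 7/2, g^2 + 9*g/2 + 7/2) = g^2 + 9*g/2 + 7/2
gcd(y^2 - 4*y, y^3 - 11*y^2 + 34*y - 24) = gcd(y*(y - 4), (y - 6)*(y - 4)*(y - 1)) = y - 4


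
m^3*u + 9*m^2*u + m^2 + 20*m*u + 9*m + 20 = (m + 4)*(m + 5)*(m*u + 1)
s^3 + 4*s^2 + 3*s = s*(s + 1)*(s + 3)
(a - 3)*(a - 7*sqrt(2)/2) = a^2 - 7*sqrt(2)*a/2 - 3*a + 21*sqrt(2)/2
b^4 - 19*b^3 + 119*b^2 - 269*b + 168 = (b - 8)*(b - 7)*(b - 3)*(b - 1)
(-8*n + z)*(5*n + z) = -40*n^2 - 3*n*z + z^2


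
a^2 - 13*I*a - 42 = (a - 7*I)*(a - 6*I)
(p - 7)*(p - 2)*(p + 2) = p^3 - 7*p^2 - 4*p + 28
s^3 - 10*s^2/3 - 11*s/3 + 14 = (s - 3)*(s - 7/3)*(s + 2)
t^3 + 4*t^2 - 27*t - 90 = (t - 5)*(t + 3)*(t + 6)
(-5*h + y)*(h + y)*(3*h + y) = -15*h^3 - 17*h^2*y - h*y^2 + y^3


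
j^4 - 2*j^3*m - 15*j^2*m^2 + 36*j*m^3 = j*(j - 3*m)^2*(j + 4*m)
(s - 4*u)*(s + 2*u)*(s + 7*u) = s^3 + 5*s^2*u - 22*s*u^2 - 56*u^3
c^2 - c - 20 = (c - 5)*(c + 4)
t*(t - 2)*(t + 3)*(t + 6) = t^4 + 7*t^3 - 36*t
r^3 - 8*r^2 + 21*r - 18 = (r - 3)^2*(r - 2)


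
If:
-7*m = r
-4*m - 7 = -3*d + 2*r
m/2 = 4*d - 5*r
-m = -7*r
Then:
No Solution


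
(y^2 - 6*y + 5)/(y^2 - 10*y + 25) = (y - 1)/(y - 5)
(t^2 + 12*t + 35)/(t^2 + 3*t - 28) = (t + 5)/(t - 4)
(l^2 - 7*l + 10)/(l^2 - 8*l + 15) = (l - 2)/(l - 3)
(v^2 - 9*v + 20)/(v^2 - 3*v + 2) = (v^2 - 9*v + 20)/(v^2 - 3*v + 2)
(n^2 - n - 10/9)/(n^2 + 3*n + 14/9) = (3*n - 5)/(3*n + 7)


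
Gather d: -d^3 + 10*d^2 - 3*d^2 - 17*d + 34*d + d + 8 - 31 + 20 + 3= -d^3 + 7*d^2 + 18*d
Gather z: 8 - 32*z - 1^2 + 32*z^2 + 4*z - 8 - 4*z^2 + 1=28*z^2 - 28*z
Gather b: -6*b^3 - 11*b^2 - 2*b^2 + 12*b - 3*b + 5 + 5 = -6*b^3 - 13*b^2 + 9*b + 10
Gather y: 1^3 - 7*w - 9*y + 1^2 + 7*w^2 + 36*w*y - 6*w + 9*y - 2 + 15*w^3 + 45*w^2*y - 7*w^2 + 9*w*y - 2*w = 15*w^3 - 15*w + y*(45*w^2 + 45*w)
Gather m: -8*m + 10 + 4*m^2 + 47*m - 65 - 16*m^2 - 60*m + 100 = -12*m^2 - 21*m + 45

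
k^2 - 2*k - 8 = (k - 4)*(k + 2)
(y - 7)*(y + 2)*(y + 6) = y^3 + y^2 - 44*y - 84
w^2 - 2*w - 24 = (w - 6)*(w + 4)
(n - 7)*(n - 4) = n^2 - 11*n + 28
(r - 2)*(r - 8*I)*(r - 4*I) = r^3 - 2*r^2 - 12*I*r^2 - 32*r + 24*I*r + 64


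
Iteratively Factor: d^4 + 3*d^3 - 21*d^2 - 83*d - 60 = (d + 3)*(d^3 - 21*d - 20) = (d - 5)*(d + 3)*(d^2 + 5*d + 4) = (d - 5)*(d + 1)*(d + 3)*(d + 4)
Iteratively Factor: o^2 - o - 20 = (o - 5)*(o + 4)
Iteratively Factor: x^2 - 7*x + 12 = (x - 4)*(x - 3)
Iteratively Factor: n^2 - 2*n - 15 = (n + 3)*(n - 5)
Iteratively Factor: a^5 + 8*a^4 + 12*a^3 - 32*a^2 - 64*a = (a + 4)*(a^4 + 4*a^3 - 4*a^2 - 16*a) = (a + 4)^2*(a^3 - 4*a) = a*(a + 4)^2*(a^2 - 4) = a*(a + 2)*(a + 4)^2*(a - 2)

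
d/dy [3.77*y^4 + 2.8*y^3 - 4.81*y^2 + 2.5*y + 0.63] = 15.08*y^3 + 8.4*y^2 - 9.62*y + 2.5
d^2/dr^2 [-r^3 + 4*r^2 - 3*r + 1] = 8 - 6*r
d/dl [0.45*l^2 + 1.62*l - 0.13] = 0.9*l + 1.62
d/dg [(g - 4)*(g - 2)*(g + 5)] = 3*g^2 - 2*g - 22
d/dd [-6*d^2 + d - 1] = 1 - 12*d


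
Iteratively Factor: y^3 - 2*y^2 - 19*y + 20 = (y - 1)*(y^2 - y - 20) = (y - 1)*(y + 4)*(y - 5)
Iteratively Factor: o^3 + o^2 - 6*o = (o - 2)*(o^2 + 3*o) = (o - 2)*(o + 3)*(o)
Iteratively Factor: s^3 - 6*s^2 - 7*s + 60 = (s - 4)*(s^2 - 2*s - 15) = (s - 4)*(s + 3)*(s - 5)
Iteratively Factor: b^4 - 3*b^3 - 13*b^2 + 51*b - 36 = (b - 1)*(b^3 - 2*b^2 - 15*b + 36) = (b - 1)*(b + 4)*(b^2 - 6*b + 9) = (b - 3)*(b - 1)*(b + 4)*(b - 3)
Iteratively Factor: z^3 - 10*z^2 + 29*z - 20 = (z - 4)*(z^2 - 6*z + 5) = (z - 5)*(z - 4)*(z - 1)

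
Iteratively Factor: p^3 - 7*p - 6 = (p + 1)*(p^2 - p - 6) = (p - 3)*(p + 1)*(p + 2)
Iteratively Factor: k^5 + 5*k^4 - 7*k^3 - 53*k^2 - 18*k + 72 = (k - 3)*(k^4 + 8*k^3 + 17*k^2 - 2*k - 24) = (k - 3)*(k - 1)*(k^3 + 9*k^2 + 26*k + 24) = (k - 3)*(k - 1)*(k + 3)*(k^2 + 6*k + 8) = (k - 3)*(k - 1)*(k + 3)*(k + 4)*(k + 2)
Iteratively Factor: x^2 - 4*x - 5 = (x - 5)*(x + 1)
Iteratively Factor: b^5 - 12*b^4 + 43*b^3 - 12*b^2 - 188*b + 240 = (b - 5)*(b^4 - 7*b^3 + 8*b^2 + 28*b - 48) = (b - 5)*(b - 4)*(b^3 - 3*b^2 - 4*b + 12) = (b - 5)*(b - 4)*(b + 2)*(b^2 - 5*b + 6) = (b - 5)*(b - 4)*(b - 2)*(b + 2)*(b - 3)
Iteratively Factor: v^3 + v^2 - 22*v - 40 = (v - 5)*(v^2 + 6*v + 8) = (v - 5)*(v + 2)*(v + 4)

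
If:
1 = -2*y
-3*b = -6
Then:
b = 2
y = -1/2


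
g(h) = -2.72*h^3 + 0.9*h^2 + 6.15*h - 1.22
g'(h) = -8.16*h^2 + 1.8*h + 6.15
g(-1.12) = -3.16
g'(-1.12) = -6.10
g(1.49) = 0.94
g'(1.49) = -9.28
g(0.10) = -0.60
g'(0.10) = 6.25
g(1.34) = 2.09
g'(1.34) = -6.09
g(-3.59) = 114.15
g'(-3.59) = -105.48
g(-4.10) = 176.16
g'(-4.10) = -138.40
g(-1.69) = 4.09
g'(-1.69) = -20.20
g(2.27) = -14.44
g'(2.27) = -31.81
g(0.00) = -1.22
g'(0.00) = 6.15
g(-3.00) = 61.87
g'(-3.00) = -72.69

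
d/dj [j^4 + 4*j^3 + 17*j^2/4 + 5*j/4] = 4*j^3 + 12*j^2 + 17*j/2 + 5/4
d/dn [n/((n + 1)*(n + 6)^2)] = (-2*n*(n + 1) - n*(n + 6) + (n + 1)*(n + 6))/((n + 1)^2*(n + 6)^3)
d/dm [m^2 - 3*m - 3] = 2*m - 3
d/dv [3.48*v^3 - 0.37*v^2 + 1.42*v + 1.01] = 10.44*v^2 - 0.74*v + 1.42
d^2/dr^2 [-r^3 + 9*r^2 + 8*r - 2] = 18 - 6*r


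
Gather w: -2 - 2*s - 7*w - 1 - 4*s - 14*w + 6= -6*s - 21*w + 3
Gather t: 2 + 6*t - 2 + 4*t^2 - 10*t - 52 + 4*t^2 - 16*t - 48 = 8*t^2 - 20*t - 100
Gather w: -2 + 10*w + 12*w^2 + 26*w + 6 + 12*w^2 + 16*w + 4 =24*w^2 + 52*w + 8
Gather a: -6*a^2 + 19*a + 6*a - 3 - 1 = -6*a^2 + 25*a - 4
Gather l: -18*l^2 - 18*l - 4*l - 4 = -18*l^2 - 22*l - 4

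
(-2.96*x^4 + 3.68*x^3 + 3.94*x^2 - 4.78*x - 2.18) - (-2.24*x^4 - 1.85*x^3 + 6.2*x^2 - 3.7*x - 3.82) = -0.72*x^4 + 5.53*x^3 - 2.26*x^2 - 1.08*x + 1.64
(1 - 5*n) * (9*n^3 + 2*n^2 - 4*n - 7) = -45*n^4 - n^3 + 22*n^2 + 31*n - 7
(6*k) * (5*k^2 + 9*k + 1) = 30*k^3 + 54*k^2 + 6*k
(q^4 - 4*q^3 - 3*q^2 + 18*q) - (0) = q^4 - 4*q^3 - 3*q^2 + 18*q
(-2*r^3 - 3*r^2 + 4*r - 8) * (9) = -18*r^3 - 27*r^2 + 36*r - 72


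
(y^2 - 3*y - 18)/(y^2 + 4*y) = (y^2 - 3*y - 18)/(y*(y + 4))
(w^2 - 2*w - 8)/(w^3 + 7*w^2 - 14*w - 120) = (w + 2)/(w^2 + 11*w + 30)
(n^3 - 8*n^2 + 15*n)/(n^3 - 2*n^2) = (n^2 - 8*n + 15)/(n*(n - 2))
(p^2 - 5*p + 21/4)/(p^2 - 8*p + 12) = (p^2 - 5*p + 21/4)/(p^2 - 8*p + 12)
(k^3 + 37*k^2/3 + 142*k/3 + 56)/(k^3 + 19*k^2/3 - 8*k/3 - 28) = (k + 4)/(k - 2)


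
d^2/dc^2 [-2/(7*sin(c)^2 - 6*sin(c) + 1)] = 4*(98*sin(c)^4 - 63*sin(c)^3 - 143*sin(c)^2 + 129*sin(c) - 29)/(7*sin(c)^2 - 6*sin(c) + 1)^3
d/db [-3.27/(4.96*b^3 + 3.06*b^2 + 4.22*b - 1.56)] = (48.6576*b^2 + 20.0124*b + 13.7994)/(4.96*b^3 + 3.06*b^2 + 4.22*b - 1.56)^2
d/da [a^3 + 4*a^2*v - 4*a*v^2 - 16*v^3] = 3*a^2 + 8*a*v - 4*v^2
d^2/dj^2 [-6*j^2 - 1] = -12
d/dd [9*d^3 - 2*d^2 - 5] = d*(27*d - 4)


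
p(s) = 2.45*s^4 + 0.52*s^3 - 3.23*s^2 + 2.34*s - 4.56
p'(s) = 9.8*s^3 + 1.56*s^2 - 6.46*s + 2.34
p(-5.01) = 1380.79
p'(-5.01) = -1158.50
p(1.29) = 0.98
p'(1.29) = 17.64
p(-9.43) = 18623.81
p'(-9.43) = -8015.93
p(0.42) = -4.03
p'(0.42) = 0.63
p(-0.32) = -5.63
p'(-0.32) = 4.25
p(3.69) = 440.45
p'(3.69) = 492.13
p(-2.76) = 95.61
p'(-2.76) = -173.99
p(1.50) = 5.84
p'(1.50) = 29.24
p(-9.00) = 15408.12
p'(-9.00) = -6957.36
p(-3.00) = 143.76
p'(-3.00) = -228.84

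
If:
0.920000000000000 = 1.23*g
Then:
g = 0.75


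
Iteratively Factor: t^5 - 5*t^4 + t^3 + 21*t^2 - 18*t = (t - 3)*(t^4 - 2*t^3 - 5*t^2 + 6*t) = (t - 3)*(t - 1)*(t^3 - t^2 - 6*t) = (t - 3)^2*(t - 1)*(t^2 + 2*t) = (t - 3)^2*(t - 1)*(t + 2)*(t)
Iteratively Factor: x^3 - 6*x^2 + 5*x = (x - 5)*(x^2 - x) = x*(x - 5)*(x - 1)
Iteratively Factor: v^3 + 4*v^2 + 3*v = (v)*(v^2 + 4*v + 3) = v*(v + 3)*(v + 1)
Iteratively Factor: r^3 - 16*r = (r - 4)*(r^2 + 4*r) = (r - 4)*(r + 4)*(r)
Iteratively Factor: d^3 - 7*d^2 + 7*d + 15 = (d + 1)*(d^2 - 8*d + 15) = (d - 5)*(d + 1)*(d - 3)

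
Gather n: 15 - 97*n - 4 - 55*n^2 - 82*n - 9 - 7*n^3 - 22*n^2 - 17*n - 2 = -7*n^3 - 77*n^2 - 196*n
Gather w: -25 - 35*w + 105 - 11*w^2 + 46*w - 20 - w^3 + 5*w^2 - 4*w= -w^3 - 6*w^2 + 7*w + 60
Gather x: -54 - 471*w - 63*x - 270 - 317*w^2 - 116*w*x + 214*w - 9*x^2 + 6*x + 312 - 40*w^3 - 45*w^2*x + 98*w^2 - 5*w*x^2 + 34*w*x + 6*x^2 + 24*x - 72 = -40*w^3 - 219*w^2 - 257*w + x^2*(-5*w - 3) + x*(-45*w^2 - 82*w - 33) - 84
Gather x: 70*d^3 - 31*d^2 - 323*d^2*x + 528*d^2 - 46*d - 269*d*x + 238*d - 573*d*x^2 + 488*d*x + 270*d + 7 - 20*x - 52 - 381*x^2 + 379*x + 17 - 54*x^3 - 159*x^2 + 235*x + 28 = 70*d^3 + 497*d^2 + 462*d - 54*x^3 + x^2*(-573*d - 540) + x*(-323*d^2 + 219*d + 594)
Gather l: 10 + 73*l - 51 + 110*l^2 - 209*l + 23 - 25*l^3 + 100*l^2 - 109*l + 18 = -25*l^3 + 210*l^2 - 245*l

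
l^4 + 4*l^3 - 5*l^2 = l^2*(l - 1)*(l + 5)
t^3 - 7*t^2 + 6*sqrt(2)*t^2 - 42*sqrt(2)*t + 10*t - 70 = (t - 7)*(t + sqrt(2))*(t + 5*sqrt(2))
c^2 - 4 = (c - 2)*(c + 2)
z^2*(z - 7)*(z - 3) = z^4 - 10*z^3 + 21*z^2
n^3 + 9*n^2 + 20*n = n*(n + 4)*(n + 5)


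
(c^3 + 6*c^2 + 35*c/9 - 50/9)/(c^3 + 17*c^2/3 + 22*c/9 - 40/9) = (3*c + 5)/(3*c + 4)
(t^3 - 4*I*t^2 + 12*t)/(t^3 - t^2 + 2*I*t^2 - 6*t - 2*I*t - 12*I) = t*(t - 6*I)/(t^2 - t - 6)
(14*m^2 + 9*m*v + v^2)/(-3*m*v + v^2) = (14*m^2 + 9*m*v + v^2)/(v*(-3*m + v))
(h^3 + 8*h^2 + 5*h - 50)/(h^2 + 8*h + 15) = (h^2 + 3*h - 10)/(h + 3)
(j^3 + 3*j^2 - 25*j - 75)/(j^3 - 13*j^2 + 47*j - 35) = (j^2 + 8*j + 15)/(j^2 - 8*j + 7)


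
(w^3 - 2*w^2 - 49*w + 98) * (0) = 0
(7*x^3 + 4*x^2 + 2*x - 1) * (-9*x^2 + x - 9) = -63*x^5 - 29*x^4 - 77*x^3 - 25*x^2 - 19*x + 9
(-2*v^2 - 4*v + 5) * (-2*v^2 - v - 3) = 4*v^4 + 10*v^3 + 7*v - 15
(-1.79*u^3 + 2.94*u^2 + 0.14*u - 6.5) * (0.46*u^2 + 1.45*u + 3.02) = -0.8234*u^5 - 1.2431*u^4 - 1.0784*u^3 + 6.0918*u^2 - 9.0022*u - 19.63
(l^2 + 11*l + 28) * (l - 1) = l^3 + 10*l^2 + 17*l - 28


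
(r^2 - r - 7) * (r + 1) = r^3 - 8*r - 7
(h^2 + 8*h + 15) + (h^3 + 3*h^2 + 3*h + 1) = h^3 + 4*h^2 + 11*h + 16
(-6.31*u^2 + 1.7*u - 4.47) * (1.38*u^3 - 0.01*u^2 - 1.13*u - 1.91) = -8.7078*u^5 + 2.4091*u^4 + 0.9447*u^3 + 10.1758*u^2 + 1.8041*u + 8.5377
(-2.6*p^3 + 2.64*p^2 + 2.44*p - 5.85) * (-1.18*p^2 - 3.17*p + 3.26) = 3.068*p^5 + 5.1268*p^4 - 19.724*p^3 + 7.7746*p^2 + 26.4989*p - 19.071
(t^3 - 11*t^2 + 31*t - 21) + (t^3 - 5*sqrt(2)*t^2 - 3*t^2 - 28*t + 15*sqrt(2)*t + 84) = 2*t^3 - 14*t^2 - 5*sqrt(2)*t^2 + 3*t + 15*sqrt(2)*t + 63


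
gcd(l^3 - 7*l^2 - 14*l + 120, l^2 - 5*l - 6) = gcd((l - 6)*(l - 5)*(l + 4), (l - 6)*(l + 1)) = l - 6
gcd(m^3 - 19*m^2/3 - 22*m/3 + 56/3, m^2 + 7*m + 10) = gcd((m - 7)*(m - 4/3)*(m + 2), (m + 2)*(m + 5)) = m + 2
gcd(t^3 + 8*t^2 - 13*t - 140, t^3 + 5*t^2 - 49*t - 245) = t^2 + 12*t + 35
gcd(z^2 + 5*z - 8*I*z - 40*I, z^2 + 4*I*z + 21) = 1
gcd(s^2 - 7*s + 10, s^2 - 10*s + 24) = 1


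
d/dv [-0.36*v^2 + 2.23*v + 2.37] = 2.23 - 0.72*v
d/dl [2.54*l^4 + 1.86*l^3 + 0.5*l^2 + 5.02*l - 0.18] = 10.16*l^3 + 5.58*l^2 + 1.0*l + 5.02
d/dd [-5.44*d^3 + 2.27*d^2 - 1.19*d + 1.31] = -16.32*d^2 + 4.54*d - 1.19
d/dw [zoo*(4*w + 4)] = zoo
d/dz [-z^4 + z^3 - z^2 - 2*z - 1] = -4*z^3 + 3*z^2 - 2*z - 2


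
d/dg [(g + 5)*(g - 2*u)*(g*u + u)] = u*(3*g^2 - 4*g*u + 12*g - 12*u + 5)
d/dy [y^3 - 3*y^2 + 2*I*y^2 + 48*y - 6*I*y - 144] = 3*y^2 + y*(-6 + 4*I) + 48 - 6*I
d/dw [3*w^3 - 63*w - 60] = 9*w^2 - 63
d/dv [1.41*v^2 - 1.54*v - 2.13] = 2.82*v - 1.54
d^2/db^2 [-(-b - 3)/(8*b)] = 3/(4*b^3)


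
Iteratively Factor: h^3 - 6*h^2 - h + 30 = (h + 2)*(h^2 - 8*h + 15) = (h - 3)*(h + 2)*(h - 5)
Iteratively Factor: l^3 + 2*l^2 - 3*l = (l + 3)*(l^2 - l) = (l - 1)*(l + 3)*(l)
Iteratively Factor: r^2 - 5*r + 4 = (r - 1)*(r - 4)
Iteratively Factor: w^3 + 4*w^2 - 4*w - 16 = (w + 2)*(w^2 + 2*w - 8) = (w + 2)*(w + 4)*(w - 2)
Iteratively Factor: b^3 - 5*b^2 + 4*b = (b - 4)*(b^2 - b) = (b - 4)*(b - 1)*(b)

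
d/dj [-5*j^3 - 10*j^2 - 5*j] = -15*j^2 - 20*j - 5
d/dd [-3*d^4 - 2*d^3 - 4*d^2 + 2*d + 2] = -12*d^3 - 6*d^2 - 8*d + 2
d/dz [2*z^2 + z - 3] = 4*z + 1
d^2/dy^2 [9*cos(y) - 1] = -9*cos(y)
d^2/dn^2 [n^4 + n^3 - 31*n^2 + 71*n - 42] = 12*n^2 + 6*n - 62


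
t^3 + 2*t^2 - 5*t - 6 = (t - 2)*(t + 1)*(t + 3)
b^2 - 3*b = b*(b - 3)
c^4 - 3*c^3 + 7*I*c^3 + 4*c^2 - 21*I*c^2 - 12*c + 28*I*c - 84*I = (c - 3)*(c - 2*I)*(c + 2*I)*(c + 7*I)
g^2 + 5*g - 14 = (g - 2)*(g + 7)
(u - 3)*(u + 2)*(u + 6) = u^3 + 5*u^2 - 12*u - 36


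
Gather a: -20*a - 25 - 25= -20*a - 50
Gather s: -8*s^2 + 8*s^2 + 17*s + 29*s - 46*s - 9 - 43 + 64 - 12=0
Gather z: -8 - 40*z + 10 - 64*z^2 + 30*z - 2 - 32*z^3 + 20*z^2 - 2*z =-32*z^3 - 44*z^2 - 12*z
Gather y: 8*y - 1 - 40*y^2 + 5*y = -40*y^2 + 13*y - 1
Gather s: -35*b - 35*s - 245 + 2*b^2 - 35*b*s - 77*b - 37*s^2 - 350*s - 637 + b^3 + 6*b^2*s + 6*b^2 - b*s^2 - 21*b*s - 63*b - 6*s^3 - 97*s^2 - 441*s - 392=b^3 + 8*b^2 - 175*b - 6*s^3 + s^2*(-b - 134) + s*(6*b^2 - 56*b - 826) - 1274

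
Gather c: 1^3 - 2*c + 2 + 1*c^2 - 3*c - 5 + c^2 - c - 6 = 2*c^2 - 6*c - 8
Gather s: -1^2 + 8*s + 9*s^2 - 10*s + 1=9*s^2 - 2*s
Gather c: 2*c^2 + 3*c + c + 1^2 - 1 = 2*c^2 + 4*c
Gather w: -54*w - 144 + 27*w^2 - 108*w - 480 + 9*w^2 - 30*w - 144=36*w^2 - 192*w - 768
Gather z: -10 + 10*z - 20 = 10*z - 30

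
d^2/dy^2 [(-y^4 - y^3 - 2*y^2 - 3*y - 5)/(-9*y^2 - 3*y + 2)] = 2*(81*y^6 + 81*y^5 - 27*y^4 + 168*y^3 + 1329*y^2 + 579*y + 161)/(729*y^6 + 729*y^5 - 243*y^4 - 297*y^3 + 54*y^2 + 36*y - 8)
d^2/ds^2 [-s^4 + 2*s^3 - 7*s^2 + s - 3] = -12*s^2 + 12*s - 14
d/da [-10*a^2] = -20*a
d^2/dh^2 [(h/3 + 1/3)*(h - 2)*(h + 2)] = 2*h + 2/3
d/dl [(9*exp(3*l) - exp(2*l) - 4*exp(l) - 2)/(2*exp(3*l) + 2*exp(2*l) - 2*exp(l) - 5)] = (20*exp(4*l) - 20*exp(3*l) - 113*exp(2*l) + 18*exp(l) + 16)*exp(l)/(4*exp(6*l) + 8*exp(5*l) - 4*exp(4*l) - 28*exp(3*l) - 16*exp(2*l) + 20*exp(l) + 25)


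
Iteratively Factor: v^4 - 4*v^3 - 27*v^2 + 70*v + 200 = (v - 5)*(v^3 + v^2 - 22*v - 40) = (v - 5)*(v + 2)*(v^2 - v - 20) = (v - 5)*(v + 2)*(v + 4)*(v - 5)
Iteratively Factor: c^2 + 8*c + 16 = (c + 4)*(c + 4)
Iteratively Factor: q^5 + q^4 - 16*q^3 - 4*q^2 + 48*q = (q)*(q^4 + q^3 - 16*q^2 - 4*q + 48) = q*(q + 2)*(q^3 - q^2 - 14*q + 24) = q*(q + 2)*(q + 4)*(q^2 - 5*q + 6) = q*(q - 2)*(q + 2)*(q + 4)*(q - 3)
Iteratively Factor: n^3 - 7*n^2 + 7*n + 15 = (n - 3)*(n^2 - 4*n - 5) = (n - 5)*(n - 3)*(n + 1)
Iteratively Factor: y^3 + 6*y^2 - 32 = (y + 4)*(y^2 + 2*y - 8) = (y + 4)^2*(y - 2)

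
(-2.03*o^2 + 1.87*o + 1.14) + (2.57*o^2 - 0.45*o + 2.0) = 0.54*o^2 + 1.42*o + 3.14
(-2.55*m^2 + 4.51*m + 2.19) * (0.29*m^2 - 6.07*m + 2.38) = -0.7395*m^4 + 16.7864*m^3 - 32.8096*m^2 - 2.5595*m + 5.2122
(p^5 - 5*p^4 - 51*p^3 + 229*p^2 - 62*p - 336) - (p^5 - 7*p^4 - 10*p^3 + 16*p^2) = 2*p^4 - 41*p^3 + 213*p^2 - 62*p - 336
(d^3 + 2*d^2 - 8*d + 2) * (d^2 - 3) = d^5 + 2*d^4 - 11*d^3 - 4*d^2 + 24*d - 6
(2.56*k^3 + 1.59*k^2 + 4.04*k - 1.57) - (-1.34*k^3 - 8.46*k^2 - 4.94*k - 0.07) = 3.9*k^3 + 10.05*k^2 + 8.98*k - 1.5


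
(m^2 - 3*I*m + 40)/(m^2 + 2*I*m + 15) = (m - 8*I)/(m - 3*I)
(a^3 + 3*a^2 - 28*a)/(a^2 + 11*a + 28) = a*(a - 4)/(a + 4)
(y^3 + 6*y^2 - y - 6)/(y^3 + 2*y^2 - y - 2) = (y + 6)/(y + 2)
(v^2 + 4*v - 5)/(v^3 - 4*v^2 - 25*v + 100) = (v - 1)/(v^2 - 9*v + 20)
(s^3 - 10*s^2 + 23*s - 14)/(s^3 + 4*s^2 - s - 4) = (s^2 - 9*s + 14)/(s^2 + 5*s + 4)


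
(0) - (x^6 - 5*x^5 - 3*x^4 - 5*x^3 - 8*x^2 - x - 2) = -x^6 + 5*x^5 + 3*x^4 + 5*x^3 + 8*x^2 + x + 2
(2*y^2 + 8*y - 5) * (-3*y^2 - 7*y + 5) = -6*y^4 - 38*y^3 - 31*y^2 + 75*y - 25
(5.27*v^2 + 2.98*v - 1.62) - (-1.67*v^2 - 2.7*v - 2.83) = 6.94*v^2 + 5.68*v + 1.21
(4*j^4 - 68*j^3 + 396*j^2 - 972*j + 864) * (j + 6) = 4*j^5 - 44*j^4 - 12*j^3 + 1404*j^2 - 4968*j + 5184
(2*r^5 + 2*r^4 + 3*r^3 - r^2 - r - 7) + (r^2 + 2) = 2*r^5 + 2*r^4 + 3*r^3 - r - 5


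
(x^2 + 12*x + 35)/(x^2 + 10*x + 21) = (x + 5)/(x + 3)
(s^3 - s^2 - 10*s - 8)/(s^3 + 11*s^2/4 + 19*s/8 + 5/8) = 8*(s^2 - 2*s - 8)/(8*s^2 + 14*s + 5)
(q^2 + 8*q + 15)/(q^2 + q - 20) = (q + 3)/(q - 4)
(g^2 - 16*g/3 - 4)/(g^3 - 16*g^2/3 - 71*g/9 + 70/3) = 3*(3*g + 2)/(9*g^2 + 6*g - 35)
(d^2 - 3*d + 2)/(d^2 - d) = (d - 2)/d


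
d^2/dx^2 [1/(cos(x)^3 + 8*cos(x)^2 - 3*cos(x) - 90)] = (9*sin(x)^6 - 88*sin(x)^4*cos(x) - 265*sin(x)^4 + 3026*sin(x)^2 + 329*cos(x)/2 - 393*cos(3*x)/2 - 1312)/((cos(x) - 3)^3*(cos(x) + 5)^3*(cos(x) + 6)^3)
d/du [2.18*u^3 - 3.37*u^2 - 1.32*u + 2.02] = 6.54*u^2 - 6.74*u - 1.32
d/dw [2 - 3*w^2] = -6*w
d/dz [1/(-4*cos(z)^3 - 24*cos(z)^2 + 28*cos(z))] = (-3*sin(z) + 7*sin(z)/cos(z)^2 - 12*tan(z))/(4*(cos(z) - 1)^2*(cos(z) + 7)^2)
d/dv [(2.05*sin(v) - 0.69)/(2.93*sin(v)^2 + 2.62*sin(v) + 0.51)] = (-6.0065*sin(v)^2 + 4.0434*sin(v) + 2.8533)*cos(v)/(8.5849*sin(v)^4 + 15.3532*sin(v)^3 + 9.853*sin(v)^2 + 2.6724*sin(v) + 0.2601)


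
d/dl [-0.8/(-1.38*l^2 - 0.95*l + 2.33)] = (-2.208*l - 0.76)/(1.38*l^2 + 0.95*l - 2.33)^2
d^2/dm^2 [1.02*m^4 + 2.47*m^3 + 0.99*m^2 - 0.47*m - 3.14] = 12.24*m^2 + 14.82*m + 1.98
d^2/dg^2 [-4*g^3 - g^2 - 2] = -24*g - 2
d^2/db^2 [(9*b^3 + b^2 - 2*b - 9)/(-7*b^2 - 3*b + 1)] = 2*(-25*b^3 + 1383*b^2 + 582*b + 149)/(343*b^6 + 441*b^5 + 42*b^4 - 99*b^3 - 6*b^2 + 9*b - 1)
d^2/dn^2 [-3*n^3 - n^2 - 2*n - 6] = -18*n - 2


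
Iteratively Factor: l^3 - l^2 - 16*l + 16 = (l - 1)*(l^2 - 16) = (l - 4)*(l - 1)*(l + 4)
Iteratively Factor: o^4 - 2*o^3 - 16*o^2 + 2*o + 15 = (o - 1)*(o^3 - o^2 - 17*o - 15) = (o - 1)*(o + 1)*(o^2 - 2*o - 15) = (o - 5)*(o - 1)*(o + 1)*(o + 3)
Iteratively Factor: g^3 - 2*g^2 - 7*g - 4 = (g + 1)*(g^2 - 3*g - 4) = (g - 4)*(g + 1)*(g + 1)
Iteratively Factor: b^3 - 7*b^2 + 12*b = (b - 4)*(b^2 - 3*b) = b*(b - 4)*(b - 3)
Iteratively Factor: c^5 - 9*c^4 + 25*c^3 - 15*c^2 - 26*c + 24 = (c - 3)*(c^4 - 6*c^3 + 7*c^2 + 6*c - 8) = (c - 3)*(c - 2)*(c^3 - 4*c^2 - c + 4) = (c - 3)*(c - 2)*(c - 1)*(c^2 - 3*c - 4) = (c - 4)*(c - 3)*(c - 2)*(c - 1)*(c + 1)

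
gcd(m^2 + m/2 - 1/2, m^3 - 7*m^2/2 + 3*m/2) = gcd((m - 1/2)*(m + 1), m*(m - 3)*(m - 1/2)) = m - 1/2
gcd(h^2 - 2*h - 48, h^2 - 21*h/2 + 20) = h - 8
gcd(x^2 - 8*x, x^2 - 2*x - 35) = 1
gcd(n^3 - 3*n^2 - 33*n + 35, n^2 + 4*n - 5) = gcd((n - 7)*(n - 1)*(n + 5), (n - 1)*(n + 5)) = n^2 + 4*n - 5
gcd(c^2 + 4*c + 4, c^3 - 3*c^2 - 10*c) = c + 2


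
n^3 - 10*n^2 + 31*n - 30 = (n - 5)*(n - 3)*(n - 2)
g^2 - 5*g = g*(g - 5)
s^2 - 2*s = s*(s - 2)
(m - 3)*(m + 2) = m^2 - m - 6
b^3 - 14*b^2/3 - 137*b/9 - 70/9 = (b - 7)*(b + 2/3)*(b + 5/3)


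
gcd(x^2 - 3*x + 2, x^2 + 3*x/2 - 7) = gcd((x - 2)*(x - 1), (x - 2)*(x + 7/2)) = x - 2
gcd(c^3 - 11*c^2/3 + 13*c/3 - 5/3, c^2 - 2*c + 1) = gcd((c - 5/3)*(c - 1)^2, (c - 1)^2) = c^2 - 2*c + 1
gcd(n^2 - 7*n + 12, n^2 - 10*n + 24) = n - 4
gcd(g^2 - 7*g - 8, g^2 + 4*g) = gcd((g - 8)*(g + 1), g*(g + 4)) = 1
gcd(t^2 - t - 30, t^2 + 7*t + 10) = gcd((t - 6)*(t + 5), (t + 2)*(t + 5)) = t + 5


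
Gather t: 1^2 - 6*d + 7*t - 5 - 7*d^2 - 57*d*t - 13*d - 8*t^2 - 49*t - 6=-7*d^2 - 19*d - 8*t^2 + t*(-57*d - 42) - 10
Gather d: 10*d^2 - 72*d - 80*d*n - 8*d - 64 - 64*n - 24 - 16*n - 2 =10*d^2 + d*(-80*n - 80) - 80*n - 90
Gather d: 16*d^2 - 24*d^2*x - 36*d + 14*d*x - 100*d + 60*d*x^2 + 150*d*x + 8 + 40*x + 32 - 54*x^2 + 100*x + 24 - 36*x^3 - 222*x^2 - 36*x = d^2*(16 - 24*x) + d*(60*x^2 + 164*x - 136) - 36*x^3 - 276*x^2 + 104*x + 64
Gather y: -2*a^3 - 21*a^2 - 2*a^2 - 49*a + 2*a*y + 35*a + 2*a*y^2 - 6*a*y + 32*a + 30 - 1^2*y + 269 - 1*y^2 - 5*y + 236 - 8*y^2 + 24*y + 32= -2*a^3 - 23*a^2 + 18*a + y^2*(2*a - 9) + y*(18 - 4*a) + 567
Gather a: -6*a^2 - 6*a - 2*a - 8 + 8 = -6*a^2 - 8*a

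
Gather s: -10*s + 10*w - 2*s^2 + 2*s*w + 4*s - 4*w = -2*s^2 + s*(2*w - 6) + 6*w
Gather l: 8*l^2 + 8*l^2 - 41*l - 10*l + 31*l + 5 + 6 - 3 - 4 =16*l^2 - 20*l + 4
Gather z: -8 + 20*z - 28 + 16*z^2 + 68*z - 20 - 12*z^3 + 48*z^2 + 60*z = -12*z^3 + 64*z^2 + 148*z - 56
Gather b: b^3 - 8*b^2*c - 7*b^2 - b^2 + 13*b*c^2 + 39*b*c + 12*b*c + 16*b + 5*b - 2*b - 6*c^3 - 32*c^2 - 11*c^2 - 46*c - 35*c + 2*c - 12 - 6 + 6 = b^3 + b^2*(-8*c - 8) + b*(13*c^2 + 51*c + 19) - 6*c^3 - 43*c^2 - 79*c - 12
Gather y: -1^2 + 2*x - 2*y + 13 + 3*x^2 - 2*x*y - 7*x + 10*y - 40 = 3*x^2 - 5*x + y*(8 - 2*x) - 28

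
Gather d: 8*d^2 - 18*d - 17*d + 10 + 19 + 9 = 8*d^2 - 35*d + 38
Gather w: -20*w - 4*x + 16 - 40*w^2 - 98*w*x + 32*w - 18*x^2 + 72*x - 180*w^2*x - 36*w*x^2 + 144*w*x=w^2*(-180*x - 40) + w*(-36*x^2 + 46*x + 12) - 18*x^2 + 68*x + 16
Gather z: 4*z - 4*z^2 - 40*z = -4*z^2 - 36*z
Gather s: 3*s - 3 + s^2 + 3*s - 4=s^2 + 6*s - 7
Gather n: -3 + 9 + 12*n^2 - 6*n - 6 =12*n^2 - 6*n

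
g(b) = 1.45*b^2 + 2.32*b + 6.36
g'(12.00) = 37.12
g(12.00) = 243.00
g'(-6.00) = -15.08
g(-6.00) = 44.64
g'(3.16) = 11.48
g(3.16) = 28.17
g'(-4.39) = -10.41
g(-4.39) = 24.12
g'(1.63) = 7.05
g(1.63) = 13.99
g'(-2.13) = -3.86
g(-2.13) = 8.00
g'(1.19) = 5.77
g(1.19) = 11.17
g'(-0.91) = -0.32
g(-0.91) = 5.45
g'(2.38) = 9.22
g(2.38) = 20.09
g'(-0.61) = 0.55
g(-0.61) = 5.48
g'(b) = 2.9*b + 2.32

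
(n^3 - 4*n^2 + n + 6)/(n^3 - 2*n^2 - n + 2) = (n - 3)/(n - 1)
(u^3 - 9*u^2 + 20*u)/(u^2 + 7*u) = (u^2 - 9*u + 20)/(u + 7)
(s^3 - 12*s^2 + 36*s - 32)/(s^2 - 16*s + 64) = (s^2 - 4*s + 4)/(s - 8)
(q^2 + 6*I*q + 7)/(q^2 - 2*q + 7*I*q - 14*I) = (q - I)/(q - 2)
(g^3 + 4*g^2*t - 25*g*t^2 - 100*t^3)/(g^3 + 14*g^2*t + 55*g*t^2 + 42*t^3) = (g^3 + 4*g^2*t - 25*g*t^2 - 100*t^3)/(g^3 + 14*g^2*t + 55*g*t^2 + 42*t^3)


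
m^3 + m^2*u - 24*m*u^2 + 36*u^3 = (m - 3*u)*(m - 2*u)*(m + 6*u)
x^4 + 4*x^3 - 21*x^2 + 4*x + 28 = (x - 2)^2*(x + 1)*(x + 7)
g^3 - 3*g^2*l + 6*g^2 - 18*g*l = g*(g + 6)*(g - 3*l)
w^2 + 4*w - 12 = (w - 2)*(w + 6)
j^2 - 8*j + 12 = (j - 6)*(j - 2)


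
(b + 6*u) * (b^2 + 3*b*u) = b^3 + 9*b^2*u + 18*b*u^2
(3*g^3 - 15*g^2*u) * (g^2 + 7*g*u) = 3*g^5 + 6*g^4*u - 105*g^3*u^2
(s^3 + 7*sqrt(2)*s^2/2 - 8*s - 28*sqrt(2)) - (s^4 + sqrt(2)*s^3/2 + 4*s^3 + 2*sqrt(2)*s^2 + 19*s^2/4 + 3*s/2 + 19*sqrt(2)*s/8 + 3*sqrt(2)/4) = -s^4 - 3*s^3 - sqrt(2)*s^3/2 - 19*s^2/4 + 3*sqrt(2)*s^2/2 - 19*s/2 - 19*sqrt(2)*s/8 - 115*sqrt(2)/4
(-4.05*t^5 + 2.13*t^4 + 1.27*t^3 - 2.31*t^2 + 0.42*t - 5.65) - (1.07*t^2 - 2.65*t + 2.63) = -4.05*t^5 + 2.13*t^4 + 1.27*t^3 - 3.38*t^2 + 3.07*t - 8.28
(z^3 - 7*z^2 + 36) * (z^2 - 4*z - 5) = z^5 - 11*z^4 + 23*z^3 + 71*z^2 - 144*z - 180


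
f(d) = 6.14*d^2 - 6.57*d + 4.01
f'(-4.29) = -59.25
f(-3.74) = 114.47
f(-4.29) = 145.20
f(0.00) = 4.01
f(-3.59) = 106.73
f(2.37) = 22.93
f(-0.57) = 9.75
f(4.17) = 83.38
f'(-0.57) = -13.57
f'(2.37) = 22.53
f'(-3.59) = -50.66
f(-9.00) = 560.48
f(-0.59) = 10.02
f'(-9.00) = -117.09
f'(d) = 12.28*d - 6.57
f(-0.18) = 5.39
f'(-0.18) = -8.78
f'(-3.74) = -52.50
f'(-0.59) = -13.82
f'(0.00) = -6.57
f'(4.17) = 44.64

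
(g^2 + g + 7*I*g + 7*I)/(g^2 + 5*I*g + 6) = (g^2 + g + 7*I*g + 7*I)/(g^2 + 5*I*g + 6)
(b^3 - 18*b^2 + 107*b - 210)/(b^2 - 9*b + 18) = (b^2 - 12*b + 35)/(b - 3)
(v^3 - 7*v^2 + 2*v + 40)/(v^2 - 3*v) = (v^3 - 7*v^2 + 2*v + 40)/(v*(v - 3))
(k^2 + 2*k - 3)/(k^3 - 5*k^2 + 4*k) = (k + 3)/(k*(k - 4))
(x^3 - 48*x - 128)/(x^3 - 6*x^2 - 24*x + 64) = (x + 4)/(x - 2)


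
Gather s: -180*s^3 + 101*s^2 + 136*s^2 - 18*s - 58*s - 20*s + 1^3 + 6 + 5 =-180*s^3 + 237*s^2 - 96*s + 12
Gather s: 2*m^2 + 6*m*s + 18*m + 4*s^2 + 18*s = 2*m^2 + 18*m + 4*s^2 + s*(6*m + 18)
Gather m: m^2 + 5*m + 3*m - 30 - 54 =m^2 + 8*m - 84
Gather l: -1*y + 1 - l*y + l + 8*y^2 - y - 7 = l*(1 - y) + 8*y^2 - 2*y - 6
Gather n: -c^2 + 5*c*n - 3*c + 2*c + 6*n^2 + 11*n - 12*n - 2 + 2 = -c^2 - c + 6*n^2 + n*(5*c - 1)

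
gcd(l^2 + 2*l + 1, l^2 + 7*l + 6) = l + 1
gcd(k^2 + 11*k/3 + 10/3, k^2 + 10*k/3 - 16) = 1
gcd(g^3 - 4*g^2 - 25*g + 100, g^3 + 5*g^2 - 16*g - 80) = g^2 + g - 20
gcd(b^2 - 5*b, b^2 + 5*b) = b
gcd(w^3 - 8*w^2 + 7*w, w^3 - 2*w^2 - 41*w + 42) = w^2 - 8*w + 7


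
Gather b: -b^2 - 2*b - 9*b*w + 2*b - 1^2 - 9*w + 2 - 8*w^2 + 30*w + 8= -b^2 - 9*b*w - 8*w^2 + 21*w + 9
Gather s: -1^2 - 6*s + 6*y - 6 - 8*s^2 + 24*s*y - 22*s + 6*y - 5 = -8*s^2 + s*(24*y - 28) + 12*y - 12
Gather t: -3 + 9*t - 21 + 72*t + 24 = 81*t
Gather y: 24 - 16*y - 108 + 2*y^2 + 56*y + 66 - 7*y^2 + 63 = -5*y^2 + 40*y + 45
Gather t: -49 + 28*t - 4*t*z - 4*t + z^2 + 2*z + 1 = t*(24 - 4*z) + z^2 + 2*z - 48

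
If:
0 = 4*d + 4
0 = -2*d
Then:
No Solution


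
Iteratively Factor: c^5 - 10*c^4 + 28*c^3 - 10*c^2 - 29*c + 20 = (c - 5)*(c^4 - 5*c^3 + 3*c^2 + 5*c - 4) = (c - 5)*(c - 1)*(c^3 - 4*c^2 - c + 4) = (c - 5)*(c - 1)*(c + 1)*(c^2 - 5*c + 4) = (c - 5)*(c - 4)*(c - 1)*(c + 1)*(c - 1)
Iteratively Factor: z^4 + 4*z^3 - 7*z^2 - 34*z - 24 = (z + 4)*(z^3 - 7*z - 6) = (z + 1)*(z + 4)*(z^2 - z - 6) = (z + 1)*(z + 2)*(z + 4)*(z - 3)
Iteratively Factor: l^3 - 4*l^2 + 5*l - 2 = (l - 1)*(l^2 - 3*l + 2) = (l - 1)^2*(l - 2)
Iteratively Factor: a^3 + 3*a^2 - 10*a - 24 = (a + 4)*(a^2 - a - 6) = (a + 2)*(a + 4)*(a - 3)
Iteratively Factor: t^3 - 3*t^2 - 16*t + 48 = (t - 3)*(t^2 - 16) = (t - 4)*(t - 3)*(t + 4)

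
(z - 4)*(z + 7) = z^2 + 3*z - 28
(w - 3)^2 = w^2 - 6*w + 9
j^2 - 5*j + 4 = (j - 4)*(j - 1)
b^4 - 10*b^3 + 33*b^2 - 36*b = b*(b - 4)*(b - 3)^2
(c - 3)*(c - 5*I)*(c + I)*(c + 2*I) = c^4 - 3*c^3 - 2*I*c^3 + 13*c^2 + 6*I*c^2 - 39*c + 10*I*c - 30*I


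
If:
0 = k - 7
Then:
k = 7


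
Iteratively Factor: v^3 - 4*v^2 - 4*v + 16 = (v - 4)*(v^2 - 4) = (v - 4)*(v + 2)*(v - 2)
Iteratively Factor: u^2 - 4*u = (u - 4)*(u)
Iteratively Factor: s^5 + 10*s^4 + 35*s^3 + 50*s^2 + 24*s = (s + 3)*(s^4 + 7*s^3 + 14*s^2 + 8*s) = (s + 1)*(s + 3)*(s^3 + 6*s^2 + 8*s) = (s + 1)*(s + 2)*(s + 3)*(s^2 + 4*s) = (s + 1)*(s + 2)*(s + 3)*(s + 4)*(s)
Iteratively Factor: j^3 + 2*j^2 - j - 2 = (j + 1)*(j^2 + j - 2) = (j - 1)*(j + 1)*(j + 2)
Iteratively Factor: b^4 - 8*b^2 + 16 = (b - 2)*(b^3 + 2*b^2 - 4*b - 8) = (b - 2)^2*(b^2 + 4*b + 4) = (b - 2)^2*(b + 2)*(b + 2)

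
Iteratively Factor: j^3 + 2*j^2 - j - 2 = (j - 1)*(j^2 + 3*j + 2) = (j - 1)*(j + 1)*(j + 2)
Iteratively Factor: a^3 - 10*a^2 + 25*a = (a - 5)*(a^2 - 5*a) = a*(a - 5)*(a - 5)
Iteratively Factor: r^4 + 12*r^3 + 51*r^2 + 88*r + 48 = (r + 3)*(r^3 + 9*r^2 + 24*r + 16) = (r + 1)*(r + 3)*(r^2 + 8*r + 16) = (r + 1)*(r + 3)*(r + 4)*(r + 4)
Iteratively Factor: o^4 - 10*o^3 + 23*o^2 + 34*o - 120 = (o + 2)*(o^3 - 12*o^2 + 47*o - 60) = (o - 5)*(o + 2)*(o^2 - 7*o + 12) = (o - 5)*(o - 3)*(o + 2)*(o - 4)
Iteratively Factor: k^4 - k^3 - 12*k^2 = (k + 3)*(k^3 - 4*k^2) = k*(k + 3)*(k^2 - 4*k) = k^2*(k + 3)*(k - 4)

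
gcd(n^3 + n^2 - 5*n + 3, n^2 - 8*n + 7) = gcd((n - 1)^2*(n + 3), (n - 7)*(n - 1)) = n - 1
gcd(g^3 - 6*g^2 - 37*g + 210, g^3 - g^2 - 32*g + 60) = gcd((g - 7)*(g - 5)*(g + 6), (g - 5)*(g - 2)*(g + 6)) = g^2 + g - 30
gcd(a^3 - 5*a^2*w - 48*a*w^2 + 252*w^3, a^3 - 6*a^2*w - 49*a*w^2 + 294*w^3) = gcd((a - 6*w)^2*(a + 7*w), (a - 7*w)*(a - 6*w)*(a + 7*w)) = -a^2 - a*w + 42*w^2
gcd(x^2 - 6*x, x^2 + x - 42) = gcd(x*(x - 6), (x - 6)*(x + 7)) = x - 6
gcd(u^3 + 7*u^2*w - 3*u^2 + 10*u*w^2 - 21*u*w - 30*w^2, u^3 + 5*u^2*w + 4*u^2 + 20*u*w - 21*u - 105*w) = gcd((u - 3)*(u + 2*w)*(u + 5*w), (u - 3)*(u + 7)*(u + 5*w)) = u^2 + 5*u*w - 3*u - 15*w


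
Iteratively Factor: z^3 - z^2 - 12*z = (z + 3)*(z^2 - 4*z) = z*(z + 3)*(z - 4)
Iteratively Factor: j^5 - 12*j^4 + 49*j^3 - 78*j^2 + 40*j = (j - 4)*(j^4 - 8*j^3 + 17*j^2 - 10*j) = (j - 4)*(j - 2)*(j^3 - 6*j^2 + 5*j) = (j - 5)*(j - 4)*(j - 2)*(j^2 - j) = j*(j - 5)*(j - 4)*(j - 2)*(j - 1)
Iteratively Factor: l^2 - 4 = (l + 2)*(l - 2)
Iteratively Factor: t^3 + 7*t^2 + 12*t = (t + 3)*(t^2 + 4*t) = t*(t + 3)*(t + 4)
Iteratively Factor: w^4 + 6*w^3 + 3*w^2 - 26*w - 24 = (w + 4)*(w^3 + 2*w^2 - 5*w - 6) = (w - 2)*(w + 4)*(w^2 + 4*w + 3) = (w - 2)*(w + 1)*(w + 4)*(w + 3)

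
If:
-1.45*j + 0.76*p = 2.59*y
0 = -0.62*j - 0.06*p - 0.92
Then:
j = -0.278394840558939*y - 1.25259763525618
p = 2.87674668577571*y - 2.38982443568613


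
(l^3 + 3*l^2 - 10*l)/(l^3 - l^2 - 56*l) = (-l^2 - 3*l + 10)/(-l^2 + l + 56)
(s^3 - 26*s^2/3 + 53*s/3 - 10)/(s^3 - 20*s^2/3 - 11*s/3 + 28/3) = (3*s^2 - 23*s + 30)/(3*s^2 - 17*s - 28)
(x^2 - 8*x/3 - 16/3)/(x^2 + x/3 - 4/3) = (x - 4)/(x - 1)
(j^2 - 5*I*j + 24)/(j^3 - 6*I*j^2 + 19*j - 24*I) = 1/(j - I)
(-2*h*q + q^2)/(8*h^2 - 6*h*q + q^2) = q/(-4*h + q)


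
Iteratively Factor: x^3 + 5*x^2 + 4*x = (x + 1)*(x^2 + 4*x) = x*(x + 1)*(x + 4)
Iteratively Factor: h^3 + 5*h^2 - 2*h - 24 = (h - 2)*(h^2 + 7*h + 12) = (h - 2)*(h + 3)*(h + 4)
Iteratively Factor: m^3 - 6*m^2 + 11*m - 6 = (m - 3)*(m^2 - 3*m + 2) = (m - 3)*(m - 1)*(m - 2)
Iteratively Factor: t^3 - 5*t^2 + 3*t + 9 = (t + 1)*(t^2 - 6*t + 9) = (t - 3)*(t + 1)*(t - 3)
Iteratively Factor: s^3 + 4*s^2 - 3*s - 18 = (s + 3)*(s^2 + s - 6) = (s - 2)*(s + 3)*(s + 3)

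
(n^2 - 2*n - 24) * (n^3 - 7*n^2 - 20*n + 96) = n^5 - 9*n^4 - 30*n^3 + 304*n^2 + 288*n - 2304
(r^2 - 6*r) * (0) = 0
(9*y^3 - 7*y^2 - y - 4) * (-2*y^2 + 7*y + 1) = -18*y^5 + 77*y^4 - 38*y^3 - 6*y^2 - 29*y - 4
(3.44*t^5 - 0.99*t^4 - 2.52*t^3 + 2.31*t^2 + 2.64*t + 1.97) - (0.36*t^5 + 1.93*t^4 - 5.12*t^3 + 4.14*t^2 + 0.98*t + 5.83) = 3.08*t^5 - 2.92*t^4 + 2.6*t^3 - 1.83*t^2 + 1.66*t - 3.86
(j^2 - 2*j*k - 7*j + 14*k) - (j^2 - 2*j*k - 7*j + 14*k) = 0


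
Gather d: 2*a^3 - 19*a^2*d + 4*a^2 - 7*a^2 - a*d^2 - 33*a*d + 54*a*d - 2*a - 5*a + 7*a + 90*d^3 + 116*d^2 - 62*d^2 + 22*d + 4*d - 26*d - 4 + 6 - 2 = 2*a^3 - 3*a^2 + 90*d^3 + d^2*(54 - a) + d*(-19*a^2 + 21*a)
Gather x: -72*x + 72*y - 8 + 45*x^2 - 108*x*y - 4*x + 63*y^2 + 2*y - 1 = 45*x^2 + x*(-108*y - 76) + 63*y^2 + 74*y - 9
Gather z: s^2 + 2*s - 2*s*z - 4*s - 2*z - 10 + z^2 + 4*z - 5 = s^2 - 2*s + z^2 + z*(2 - 2*s) - 15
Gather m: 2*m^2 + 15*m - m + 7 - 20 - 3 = 2*m^2 + 14*m - 16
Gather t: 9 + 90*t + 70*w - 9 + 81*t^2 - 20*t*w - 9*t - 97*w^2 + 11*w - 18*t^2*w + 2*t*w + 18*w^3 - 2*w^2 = t^2*(81 - 18*w) + t*(81 - 18*w) + 18*w^3 - 99*w^2 + 81*w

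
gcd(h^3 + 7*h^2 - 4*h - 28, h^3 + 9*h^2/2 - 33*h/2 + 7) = h^2 + 5*h - 14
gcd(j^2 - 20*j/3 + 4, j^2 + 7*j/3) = 1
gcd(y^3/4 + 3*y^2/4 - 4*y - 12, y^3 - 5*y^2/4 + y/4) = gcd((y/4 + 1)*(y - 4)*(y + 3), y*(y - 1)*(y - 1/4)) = 1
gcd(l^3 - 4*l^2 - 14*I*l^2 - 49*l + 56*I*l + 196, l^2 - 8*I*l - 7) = l - 7*I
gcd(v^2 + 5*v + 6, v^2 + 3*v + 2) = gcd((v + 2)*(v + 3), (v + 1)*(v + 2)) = v + 2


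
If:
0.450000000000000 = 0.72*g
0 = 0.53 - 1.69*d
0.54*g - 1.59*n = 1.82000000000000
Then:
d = 0.31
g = 0.62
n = -0.93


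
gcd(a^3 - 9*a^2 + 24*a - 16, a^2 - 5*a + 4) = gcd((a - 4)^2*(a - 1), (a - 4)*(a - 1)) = a^2 - 5*a + 4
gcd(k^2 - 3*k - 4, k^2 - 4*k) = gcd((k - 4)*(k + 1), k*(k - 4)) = k - 4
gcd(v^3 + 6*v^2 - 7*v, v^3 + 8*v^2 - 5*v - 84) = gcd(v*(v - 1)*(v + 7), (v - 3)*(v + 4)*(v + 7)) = v + 7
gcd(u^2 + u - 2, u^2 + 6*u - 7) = u - 1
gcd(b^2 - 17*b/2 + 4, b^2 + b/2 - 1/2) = b - 1/2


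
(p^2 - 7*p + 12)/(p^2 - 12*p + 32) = (p - 3)/(p - 8)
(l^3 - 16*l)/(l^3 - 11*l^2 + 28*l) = (l + 4)/(l - 7)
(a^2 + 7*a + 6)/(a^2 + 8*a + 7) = (a + 6)/(a + 7)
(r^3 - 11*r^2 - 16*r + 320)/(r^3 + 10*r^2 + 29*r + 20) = (r^2 - 16*r + 64)/(r^2 + 5*r + 4)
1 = 1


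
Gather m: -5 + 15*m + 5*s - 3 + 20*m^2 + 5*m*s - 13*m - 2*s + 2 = 20*m^2 + m*(5*s + 2) + 3*s - 6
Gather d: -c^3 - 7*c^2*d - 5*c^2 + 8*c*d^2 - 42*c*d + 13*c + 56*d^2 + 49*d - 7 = -c^3 - 5*c^2 + 13*c + d^2*(8*c + 56) + d*(-7*c^2 - 42*c + 49) - 7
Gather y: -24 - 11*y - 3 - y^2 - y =-y^2 - 12*y - 27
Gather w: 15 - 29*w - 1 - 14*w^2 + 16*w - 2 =-14*w^2 - 13*w + 12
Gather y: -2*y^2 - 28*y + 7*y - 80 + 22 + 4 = -2*y^2 - 21*y - 54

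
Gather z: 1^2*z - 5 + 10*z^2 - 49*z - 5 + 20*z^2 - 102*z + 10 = 30*z^2 - 150*z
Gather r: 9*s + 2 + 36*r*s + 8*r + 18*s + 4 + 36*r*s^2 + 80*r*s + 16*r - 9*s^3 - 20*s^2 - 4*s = r*(36*s^2 + 116*s + 24) - 9*s^3 - 20*s^2 + 23*s + 6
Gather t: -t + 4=4 - t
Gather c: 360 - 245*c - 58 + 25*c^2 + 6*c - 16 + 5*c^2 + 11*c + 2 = 30*c^2 - 228*c + 288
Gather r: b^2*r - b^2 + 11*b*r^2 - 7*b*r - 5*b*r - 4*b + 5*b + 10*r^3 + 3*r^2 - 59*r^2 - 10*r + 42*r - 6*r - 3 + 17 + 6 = -b^2 + b + 10*r^3 + r^2*(11*b - 56) + r*(b^2 - 12*b + 26) + 20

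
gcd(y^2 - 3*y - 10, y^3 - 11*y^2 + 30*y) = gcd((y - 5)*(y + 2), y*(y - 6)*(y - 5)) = y - 5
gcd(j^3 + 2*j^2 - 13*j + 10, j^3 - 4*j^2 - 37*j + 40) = j^2 + 4*j - 5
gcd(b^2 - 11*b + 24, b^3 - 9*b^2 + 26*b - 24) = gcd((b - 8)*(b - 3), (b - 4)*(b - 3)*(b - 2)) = b - 3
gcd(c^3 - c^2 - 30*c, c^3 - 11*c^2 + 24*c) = c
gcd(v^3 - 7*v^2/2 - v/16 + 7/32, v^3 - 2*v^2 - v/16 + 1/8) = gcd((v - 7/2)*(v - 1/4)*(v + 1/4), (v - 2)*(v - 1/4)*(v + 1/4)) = v^2 - 1/16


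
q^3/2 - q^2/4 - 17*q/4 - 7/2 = (q/2 + 1/2)*(q - 7/2)*(q + 2)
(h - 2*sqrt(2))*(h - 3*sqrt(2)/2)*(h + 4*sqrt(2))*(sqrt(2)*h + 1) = sqrt(2)*h^4 + 2*h^3 - 43*sqrt(2)*h^2/2 + 26*h + 24*sqrt(2)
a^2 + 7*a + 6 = (a + 1)*(a + 6)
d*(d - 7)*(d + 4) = d^3 - 3*d^2 - 28*d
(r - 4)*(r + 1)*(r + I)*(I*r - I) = I*r^4 - r^3 - 4*I*r^3 + 4*r^2 - I*r^2 + r + 4*I*r - 4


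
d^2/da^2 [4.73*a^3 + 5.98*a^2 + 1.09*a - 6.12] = 28.38*a + 11.96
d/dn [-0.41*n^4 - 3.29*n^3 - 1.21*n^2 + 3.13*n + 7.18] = -1.64*n^3 - 9.87*n^2 - 2.42*n + 3.13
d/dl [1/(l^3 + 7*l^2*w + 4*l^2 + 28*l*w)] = (-3*l^2 - 14*l*w - 8*l - 28*w)/(l^2*(l^2 + 7*l*w + 4*l + 28*w)^2)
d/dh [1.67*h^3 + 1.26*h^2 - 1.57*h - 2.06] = 5.01*h^2 + 2.52*h - 1.57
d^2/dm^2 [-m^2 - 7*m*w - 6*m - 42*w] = -2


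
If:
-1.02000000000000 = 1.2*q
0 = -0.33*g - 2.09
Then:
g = -6.33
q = -0.85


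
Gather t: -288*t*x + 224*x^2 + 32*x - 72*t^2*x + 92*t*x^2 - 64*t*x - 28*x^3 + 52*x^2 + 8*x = -72*t^2*x + t*(92*x^2 - 352*x) - 28*x^3 + 276*x^2 + 40*x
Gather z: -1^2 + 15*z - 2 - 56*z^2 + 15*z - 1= -56*z^2 + 30*z - 4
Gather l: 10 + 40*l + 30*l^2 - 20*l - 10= 30*l^2 + 20*l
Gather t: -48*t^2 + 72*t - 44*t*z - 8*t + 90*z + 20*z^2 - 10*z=-48*t^2 + t*(64 - 44*z) + 20*z^2 + 80*z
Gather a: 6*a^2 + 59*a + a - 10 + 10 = 6*a^2 + 60*a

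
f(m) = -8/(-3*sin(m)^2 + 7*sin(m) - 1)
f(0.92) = -3.00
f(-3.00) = 3.91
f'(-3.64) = -10.53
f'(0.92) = 1.51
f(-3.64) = -4.82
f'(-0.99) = 0.66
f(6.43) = 199.08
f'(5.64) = 1.72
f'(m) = -8*(6*sin(m)*cos(m) - 7*cos(m))/(-3*sin(m)^2 + 7*sin(m) - 1)^2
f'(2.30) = -2.07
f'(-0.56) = 2.23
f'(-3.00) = -14.82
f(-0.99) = 0.89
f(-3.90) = -3.34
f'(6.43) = 30003.10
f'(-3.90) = -2.91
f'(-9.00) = -3.58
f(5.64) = 1.27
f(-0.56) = 1.44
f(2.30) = -3.14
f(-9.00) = 1.82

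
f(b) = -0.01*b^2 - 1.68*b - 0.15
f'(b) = -0.02*b - 1.68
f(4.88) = -8.59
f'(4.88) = -1.78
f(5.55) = -9.78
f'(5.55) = -1.79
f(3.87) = -6.80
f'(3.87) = -1.76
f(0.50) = -0.99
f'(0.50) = -1.69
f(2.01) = -3.57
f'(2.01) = -1.72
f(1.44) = -2.59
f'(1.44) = -1.71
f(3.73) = -6.56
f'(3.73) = -1.75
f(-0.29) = 0.34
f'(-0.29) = -1.67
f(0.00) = -0.15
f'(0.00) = -1.68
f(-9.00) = 14.16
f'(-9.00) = -1.50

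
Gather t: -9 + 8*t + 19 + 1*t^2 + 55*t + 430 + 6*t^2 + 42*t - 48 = 7*t^2 + 105*t + 392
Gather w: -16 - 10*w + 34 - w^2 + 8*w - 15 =-w^2 - 2*w + 3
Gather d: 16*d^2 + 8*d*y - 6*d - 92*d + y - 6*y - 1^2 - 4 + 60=16*d^2 + d*(8*y - 98) - 5*y + 55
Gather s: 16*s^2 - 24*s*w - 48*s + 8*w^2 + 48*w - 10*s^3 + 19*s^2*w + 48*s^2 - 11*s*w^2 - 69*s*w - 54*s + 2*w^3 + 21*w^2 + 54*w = -10*s^3 + s^2*(19*w + 64) + s*(-11*w^2 - 93*w - 102) + 2*w^3 + 29*w^2 + 102*w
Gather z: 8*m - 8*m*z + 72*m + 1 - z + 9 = 80*m + z*(-8*m - 1) + 10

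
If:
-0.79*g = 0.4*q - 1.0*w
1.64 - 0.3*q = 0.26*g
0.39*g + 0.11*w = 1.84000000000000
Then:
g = 3.65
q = 2.31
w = 3.80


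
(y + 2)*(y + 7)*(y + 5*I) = y^3 + 9*y^2 + 5*I*y^2 + 14*y + 45*I*y + 70*I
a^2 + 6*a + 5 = (a + 1)*(a + 5)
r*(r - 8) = r^2 - 8*r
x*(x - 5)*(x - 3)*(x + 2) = x^4 - 6*x^3 - x^2 + 30*x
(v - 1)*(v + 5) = v^2 + 4*v - 5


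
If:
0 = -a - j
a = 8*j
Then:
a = 0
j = 0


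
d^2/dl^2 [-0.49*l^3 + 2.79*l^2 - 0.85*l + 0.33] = 5.58 - 2.94*l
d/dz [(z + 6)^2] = 2*z + 12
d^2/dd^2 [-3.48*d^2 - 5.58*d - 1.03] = -6.96000000000000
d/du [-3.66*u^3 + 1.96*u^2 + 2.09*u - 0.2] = -10.98*u^2 + 3.92*u + 2.09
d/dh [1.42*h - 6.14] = 1.42000000000000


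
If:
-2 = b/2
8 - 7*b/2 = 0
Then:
No Solution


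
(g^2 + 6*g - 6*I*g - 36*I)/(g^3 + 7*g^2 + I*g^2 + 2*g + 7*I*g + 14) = (g^2 + 6*g*(1 - I) - 36*I)/(g^3 + g^2*(7 + I) + g*(2 + 7*I) + 14)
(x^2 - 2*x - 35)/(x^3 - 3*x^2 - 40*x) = (x - 7)/(x*(x - 8))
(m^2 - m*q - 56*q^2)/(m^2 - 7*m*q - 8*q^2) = (m + 7*q)/(m + q)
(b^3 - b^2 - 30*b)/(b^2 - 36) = b*(b + 5)/(b + 6)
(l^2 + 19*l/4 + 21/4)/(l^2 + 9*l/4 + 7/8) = 2*(l + 3)/(2*l + 1)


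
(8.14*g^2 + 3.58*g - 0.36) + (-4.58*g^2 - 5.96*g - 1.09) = 3.56*g^2 - 2.38*g - 1.45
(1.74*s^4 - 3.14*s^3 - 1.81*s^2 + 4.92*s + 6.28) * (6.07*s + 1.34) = 10.5618*s^5 - 16.7282*s^4 - 15.1943*s^3 + 27.439*s^2 + 44.7124*s + 8.4152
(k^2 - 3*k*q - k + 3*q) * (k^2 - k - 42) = k^4 - 3*k^3*q - 2*k^3 + 6*k^2*q - 41*k^2 + 123*k*q + 42*k - 126*q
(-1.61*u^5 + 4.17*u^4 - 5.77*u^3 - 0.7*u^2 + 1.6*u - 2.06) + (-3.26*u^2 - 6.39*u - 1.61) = -1.61*u^5 + 4.17*u^4 - 5.77*u^3 - 3.96*u^2 - 4.79*u - 3.67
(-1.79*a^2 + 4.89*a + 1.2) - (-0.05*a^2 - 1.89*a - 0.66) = -1.74*a^2 + 6.78*a + 1.86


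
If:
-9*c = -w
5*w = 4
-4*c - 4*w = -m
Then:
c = 4/45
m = 32/9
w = 4/5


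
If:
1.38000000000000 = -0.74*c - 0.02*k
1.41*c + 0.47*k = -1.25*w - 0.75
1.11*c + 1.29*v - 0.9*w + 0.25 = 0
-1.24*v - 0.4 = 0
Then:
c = -2.21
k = 12.78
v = -0.32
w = -2.91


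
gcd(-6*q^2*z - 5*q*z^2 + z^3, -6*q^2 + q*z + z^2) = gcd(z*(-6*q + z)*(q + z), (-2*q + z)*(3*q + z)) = 1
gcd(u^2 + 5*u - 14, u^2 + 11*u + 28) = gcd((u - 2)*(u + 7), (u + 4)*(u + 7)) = u + 7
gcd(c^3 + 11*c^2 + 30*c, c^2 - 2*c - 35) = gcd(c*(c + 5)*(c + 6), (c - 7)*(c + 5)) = c + 5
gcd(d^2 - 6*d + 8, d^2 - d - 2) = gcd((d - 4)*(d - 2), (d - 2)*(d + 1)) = d - 2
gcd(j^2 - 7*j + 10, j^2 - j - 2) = j - 2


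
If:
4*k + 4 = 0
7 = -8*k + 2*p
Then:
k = -1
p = -1/2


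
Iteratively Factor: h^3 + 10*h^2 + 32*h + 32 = (h + 4)*(h^2 + 6*h + 8) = (h + 2)*(h + 4)*(h + 4)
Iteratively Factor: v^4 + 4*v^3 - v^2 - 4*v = (v + 1)*(v^3 + 3*v^2 - 4*v) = (v - 1)*(v + 1)*(v^2 + 4*v) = (v - 1)*(v + 1)*(v + 4)*(v)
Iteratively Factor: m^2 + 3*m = (m + 3)*(m)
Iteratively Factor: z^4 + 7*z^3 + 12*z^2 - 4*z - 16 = (z + 4)*(z^3 + 3*z^2 - 4) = (z - 1)*(z + 4)*(z^2 + 4*z + 4) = (z - 1)*(z + 2)*(z + 4)*(z + 2)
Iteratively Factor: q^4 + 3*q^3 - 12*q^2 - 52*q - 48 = (q - 4)*(q^3 + 7*q^2 + 16*q + 12) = (q - 4)*(q + 3)*(q^2 + 4*q + 4) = (q - 4)*(q + 2)*(q + 3)*(q + 2)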